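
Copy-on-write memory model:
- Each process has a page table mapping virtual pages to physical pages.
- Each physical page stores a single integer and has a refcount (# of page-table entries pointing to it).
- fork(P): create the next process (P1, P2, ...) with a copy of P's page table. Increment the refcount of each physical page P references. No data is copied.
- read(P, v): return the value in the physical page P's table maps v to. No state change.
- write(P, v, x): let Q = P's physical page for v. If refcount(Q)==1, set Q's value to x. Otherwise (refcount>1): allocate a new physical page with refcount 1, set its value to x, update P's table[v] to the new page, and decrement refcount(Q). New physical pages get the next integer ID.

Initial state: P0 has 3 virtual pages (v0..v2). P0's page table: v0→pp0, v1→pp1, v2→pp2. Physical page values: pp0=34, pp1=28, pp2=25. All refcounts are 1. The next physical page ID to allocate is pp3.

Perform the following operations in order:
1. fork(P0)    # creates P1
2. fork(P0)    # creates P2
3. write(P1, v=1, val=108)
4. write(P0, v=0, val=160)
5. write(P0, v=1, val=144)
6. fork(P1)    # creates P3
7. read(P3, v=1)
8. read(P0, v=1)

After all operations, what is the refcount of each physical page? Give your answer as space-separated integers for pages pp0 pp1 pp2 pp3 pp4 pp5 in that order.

Answer: 3 1 4 2 1 1

Derivation:
Op 1: fork(P0) -> P1. 3 ppages; refcounts: pp0:2 pp1:2 pp2:2
Op 2: fork(P0) -> P2. 3 ppages; refcounts: pp0:3 pp1:3 pp2:3
Op 3: write(P1, v1, 108). refcount(pp1)=3>1 -> COPY to pp3. 4 ppages; refcounts: pp0:3 pp1:2 pp2:3 pp3:1
Op 4: write(P0, v0, 160). refcount(pp0)=3>1 -> COPY to pp4. 5 ppages; refcounts: pp0:2 pp1:2 pp2:3 pp3:1 pp4:1
Op 5: write(P0, v1, 144). refcount(pp1)=2>1 -> COPY to pp5. 6 ppages; refcounts: pp0:2 pp1:1 pp2:3 pp3:1 pp4:1 pp5:1
Op 6: fork(P1) -> P3. 6 ppages; refcounts: pp0:3 pp1:1 pp2:4 pp3:2 pp4:1 pp5:1
Op 7: read(P3, v1) -> 108. No state change.
Op 8: read(P0, v1) -> 144. No state change.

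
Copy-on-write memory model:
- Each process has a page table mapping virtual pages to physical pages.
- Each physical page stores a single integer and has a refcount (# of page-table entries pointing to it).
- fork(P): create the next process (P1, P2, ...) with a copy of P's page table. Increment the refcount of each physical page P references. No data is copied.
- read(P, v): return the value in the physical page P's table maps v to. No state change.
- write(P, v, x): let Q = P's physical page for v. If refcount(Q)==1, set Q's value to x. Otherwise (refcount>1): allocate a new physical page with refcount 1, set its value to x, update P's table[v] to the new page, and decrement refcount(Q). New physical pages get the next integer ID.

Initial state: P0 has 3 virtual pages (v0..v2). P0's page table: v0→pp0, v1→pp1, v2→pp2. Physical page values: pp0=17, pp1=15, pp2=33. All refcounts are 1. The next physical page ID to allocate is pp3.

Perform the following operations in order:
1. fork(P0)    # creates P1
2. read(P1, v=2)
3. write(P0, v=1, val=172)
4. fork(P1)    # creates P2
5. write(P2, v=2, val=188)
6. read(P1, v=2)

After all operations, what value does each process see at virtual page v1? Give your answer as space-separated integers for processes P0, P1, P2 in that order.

Op 1: fork(P0) -> P1. 3 ppages; refcounts: pp0:2 pp1:2 pp2:2
Op 2: read(P1, v2) -> 33. No state change.
Op 3: write(P0, v1, 172). refcount(pp1)=2>1 -> COPY to pp3. 4 ppages; refcounts: pp0:2 pp1:1 pp2:2 pp3:1
Op 4: fork(P1) -> P2. 4 ppages; refcounts: pp0:3 pp1:2 pp2:3 pp3:1
Op 5: write(P2, v2, 188). refcount(pp2)=3>1 -> COPY to pp4. 5 ppages; refcounts: pp0:3 pp1:2 pp2:2 pp3:1 pp4:1
Op 6: read(P1, v2) -> 33. No state change.
P0: v1 -> pp3 = 172
P1: v1 -> pp1 = 15
P2: v1 -> pp1 = 15

Answer: 172 15 15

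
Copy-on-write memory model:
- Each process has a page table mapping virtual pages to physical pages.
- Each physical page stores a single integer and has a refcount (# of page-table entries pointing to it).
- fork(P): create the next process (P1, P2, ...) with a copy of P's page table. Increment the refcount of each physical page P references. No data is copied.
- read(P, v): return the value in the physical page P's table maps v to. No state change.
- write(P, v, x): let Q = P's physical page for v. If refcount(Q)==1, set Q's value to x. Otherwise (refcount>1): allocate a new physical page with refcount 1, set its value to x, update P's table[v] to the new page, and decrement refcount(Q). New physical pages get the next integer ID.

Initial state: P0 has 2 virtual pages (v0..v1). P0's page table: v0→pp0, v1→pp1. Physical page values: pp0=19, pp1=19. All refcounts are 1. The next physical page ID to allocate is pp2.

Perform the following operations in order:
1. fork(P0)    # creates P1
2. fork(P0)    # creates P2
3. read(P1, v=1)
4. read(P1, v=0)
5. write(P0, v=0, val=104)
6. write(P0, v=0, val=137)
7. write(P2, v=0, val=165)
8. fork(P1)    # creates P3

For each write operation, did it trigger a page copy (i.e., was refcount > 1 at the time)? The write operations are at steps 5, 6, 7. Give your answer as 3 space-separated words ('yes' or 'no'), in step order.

Op 1: fork(P0) -> P1. 2 ppages; refcounts: pp0:2 pp1:2
Op 2: fork(P0) -> P2. 2 ppages; refcounts: pp0:3 pp1:3
Op 3: read(P1, v1) -> 19. No state change.
Op 4: read(P1, v0) -> 19. No state change.
Op 5: write(P0, v0, 104). refcount(pp0)=3>1 -> COPY to pp2. 3 ppages; refcounts: pp0:2 pp1:3 pp2:1
Op 6: write(P0, v0, 137). refcount(pp2)=1 -> write in place. 3 ppages; refcounts: pp0:2 pp1:3 pp2:1
Op 7: write(P2, v0, 165). refcount(pp0)=2>1 -> COPY to pp3. 4 ppages; refcounts: pp0:1 pp1:3 pp2:1 pp3:1
Op 8: fork(P1) -> P3. 4 ppages; refcounts: pp0:2 pp1:4 pp2:1 pp3:1

yes no yes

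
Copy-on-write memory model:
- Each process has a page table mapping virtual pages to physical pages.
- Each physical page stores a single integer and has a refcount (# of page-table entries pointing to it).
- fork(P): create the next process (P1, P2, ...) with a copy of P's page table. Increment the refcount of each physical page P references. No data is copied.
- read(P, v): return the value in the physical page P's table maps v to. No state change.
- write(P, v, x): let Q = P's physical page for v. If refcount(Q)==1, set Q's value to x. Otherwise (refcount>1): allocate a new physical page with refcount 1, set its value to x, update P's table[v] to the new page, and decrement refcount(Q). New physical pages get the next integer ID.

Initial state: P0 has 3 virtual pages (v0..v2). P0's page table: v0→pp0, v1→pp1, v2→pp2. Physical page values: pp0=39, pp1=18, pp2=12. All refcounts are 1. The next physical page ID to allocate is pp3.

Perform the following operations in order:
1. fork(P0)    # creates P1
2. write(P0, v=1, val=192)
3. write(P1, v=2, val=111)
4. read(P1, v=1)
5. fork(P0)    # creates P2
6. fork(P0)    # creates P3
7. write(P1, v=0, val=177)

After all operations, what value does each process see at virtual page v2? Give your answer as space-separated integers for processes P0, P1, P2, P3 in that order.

Op 1: fork(P0) -> P1. 3 ppages; refcounts: pp0:2 pp1:2 pp2:2
Op 2: write(P0, v1, 192). refcount(pp1)=2>1 -> COPY to pp3. 4 ppages; refcounts: pp0:2 pp1:1 pp2:2 pp3:1
Op 3: write(P1, v2, 111). refcount(pp2)=2>1 -> COPY to pp4. 5 ppages; refcounts: pp0:2 pp1:1 pp2:1 pp3:1 pp4:1
Op 4: read(P1, v1) -> 18. No state change.
Op 5: fork(P0) -> P2. 5 ppages; refcounts: pp0:3 pp1:1 pp2:2 pp3:2 pp4:1
Op 6: fork(P0) -> P3. 5 ppages; refcounts: pp0:4 pp1:1 pp2:3 pp3:3 pp4:1
Op 7: write(P1, v0, 177). refcount(pp0)=4>1 -> COPY to pp5. 6 ppages; refcounts: pp0:3 pp1:1 pp2:3 pp3:3 pp4:1 pp5:1
P0: v2 -> pp2 = 12
P1: v2 -> pp4 = 111
P2: v2 -> pp2 = 12
P3: v2 -> pp2 = 12

Answer: 12 111 12 12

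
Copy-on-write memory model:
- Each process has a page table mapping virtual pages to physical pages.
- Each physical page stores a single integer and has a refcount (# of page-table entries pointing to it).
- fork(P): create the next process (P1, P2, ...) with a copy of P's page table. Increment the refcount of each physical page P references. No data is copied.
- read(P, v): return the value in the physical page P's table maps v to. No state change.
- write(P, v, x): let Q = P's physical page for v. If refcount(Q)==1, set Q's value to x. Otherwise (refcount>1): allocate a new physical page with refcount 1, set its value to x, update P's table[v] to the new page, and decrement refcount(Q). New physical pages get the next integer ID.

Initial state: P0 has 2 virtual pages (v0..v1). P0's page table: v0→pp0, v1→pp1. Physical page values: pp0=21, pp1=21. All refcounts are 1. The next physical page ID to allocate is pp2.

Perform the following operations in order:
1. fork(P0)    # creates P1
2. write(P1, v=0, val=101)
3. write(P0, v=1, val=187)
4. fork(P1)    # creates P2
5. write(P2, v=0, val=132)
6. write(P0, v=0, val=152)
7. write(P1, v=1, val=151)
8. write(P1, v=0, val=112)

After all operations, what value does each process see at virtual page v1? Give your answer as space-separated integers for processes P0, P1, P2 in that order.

Answer: 187 151 21

Derivation:
Op 1: fork(P0) -> P1. 2 ppages; refcounts: pp0:2 pp1:2
Op 2: write(P1, v0, 101). refcount(pp0)=2>1 -> COPY to pp2. 3 ppages; refcounts: pp0:1 pp1:2 pp2:1
Op 3: write(P0, v1, 187). refcount(pp1)=2>1 -> COPY to pp3. 4 ppages; refcounts: pp0:1 pp1:1 pp2:1 pp3:1
Op 4: fork(P1) -> P2. 4 ppages; refcounts: pp0:1 pp1:2 pp2:2 pp3:1
Op 5: write(P2, v0, 132). refcount(pp2)=2>1 -> COPY to pp4. 5 ppages; refcounts: pp0:1 pp1:2 pp2:1 pp3:1 pp4:1
Op 6: write(P0, v0, 152). refcount(pp0)=1 -> write in place. 5 ppages; refcounts: pp0:1 pp1:2 pp2:1 pp3:1 pp4:1
Op 7: write(P1, v1, 151). refcount(pp1)=2>1 -> COPY to pp5. 6 ppages; refcounts: pp0:1 pp1:1 pp2:1 pp3:1 pp4:1 pp5:1
Op 8: write(P1, v0, 112). refcount(pp2)=1 -> write in place. 6 ppages; refcounts: pp0:1 pp1:1 pp2:1 pp3:1 pp4:1 pp5:1
P0: v1 -> pp3 = 187
P1: v1 -> pp5 = 151
P2: v1 -> pp1 = 21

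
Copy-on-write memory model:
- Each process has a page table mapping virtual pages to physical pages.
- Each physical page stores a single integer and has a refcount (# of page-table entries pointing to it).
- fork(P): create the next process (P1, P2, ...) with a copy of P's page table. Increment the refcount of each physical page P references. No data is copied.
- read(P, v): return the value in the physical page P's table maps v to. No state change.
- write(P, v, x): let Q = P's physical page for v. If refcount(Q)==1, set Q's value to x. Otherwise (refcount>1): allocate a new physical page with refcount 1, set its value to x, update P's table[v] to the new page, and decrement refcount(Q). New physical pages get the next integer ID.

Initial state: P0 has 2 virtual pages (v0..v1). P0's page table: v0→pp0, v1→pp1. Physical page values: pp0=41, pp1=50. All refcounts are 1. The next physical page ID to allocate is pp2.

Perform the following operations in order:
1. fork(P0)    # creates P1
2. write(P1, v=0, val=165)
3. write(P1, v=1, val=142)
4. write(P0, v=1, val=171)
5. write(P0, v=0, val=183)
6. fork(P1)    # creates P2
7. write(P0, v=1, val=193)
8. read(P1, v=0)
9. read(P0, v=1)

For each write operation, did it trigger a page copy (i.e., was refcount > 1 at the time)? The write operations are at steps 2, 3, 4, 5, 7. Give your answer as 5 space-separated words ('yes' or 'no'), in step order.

Op 1: fork(P0) -> P1. 2 ppages; refcounts: pp0:2 pp1:2
Op 2: write(P1, v0, 165). refcount(pp0)=2>1 -> COPY to pp2. 3 ppages; refcounts: pp0:1 pp1:2 pp2:1
Op 3: write(P1, v1, 142). refcount(pp1)=2>1 -> COPY to pp3. 4 ppages; refcounts: pp0:1 pp1:1 pp2:1 pp3:1
Op 4: write(P0, v1, 171). refcount(pp1)=1 -> write in place. 4 ppages; refcounts: pp0:1 pp1:1 pp2:1 pp3:1
Op 5: write(P0, v0, 183). refcount(pp0)=1 -> write in place. 4 ppages; refcounts: pp0:1 pp1:1 pp2:1 pp3:1
Op 6: fork(P1) -> P2. 4 ppages; refcounts: pp0:1 pp1:1 pp2:2 pp3:2
Op 7: write(P0, v1, 193). refcount(pp1)=1 -> write in place. 4 ppages; refcounts: pp0:1 pp1:1 pp2:2 pp3:2
Op 8: read(P1, v0) -> 165. No state change.
Op 9: read(P0, v1) -> 193. No state change.

yes yes no no no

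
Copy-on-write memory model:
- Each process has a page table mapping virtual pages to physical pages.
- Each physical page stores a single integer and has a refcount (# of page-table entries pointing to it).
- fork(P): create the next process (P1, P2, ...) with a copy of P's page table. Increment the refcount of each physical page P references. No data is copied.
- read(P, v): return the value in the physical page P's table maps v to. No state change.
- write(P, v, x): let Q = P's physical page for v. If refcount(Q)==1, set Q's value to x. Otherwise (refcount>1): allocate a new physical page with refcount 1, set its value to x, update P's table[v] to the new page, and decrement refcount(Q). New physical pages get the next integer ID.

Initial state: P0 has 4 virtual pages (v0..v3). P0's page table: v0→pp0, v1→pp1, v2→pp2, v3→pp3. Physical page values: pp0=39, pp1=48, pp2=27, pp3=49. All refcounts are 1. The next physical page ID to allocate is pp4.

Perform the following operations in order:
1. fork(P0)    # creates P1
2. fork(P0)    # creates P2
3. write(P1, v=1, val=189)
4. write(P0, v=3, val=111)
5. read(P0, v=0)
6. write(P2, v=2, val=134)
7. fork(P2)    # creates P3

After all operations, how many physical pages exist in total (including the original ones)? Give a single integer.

Op 1: fork(P0) -> P1. 4 ppages; refcounts: pp0:2 pp1:2 pp2:2 pp3:2
Op 2: fork(P0) -> P2. 4 ppages; refcounts: pp0:3 pp1:3 pp2:3 pp3:3
Op 3: write(P1, v1, 189). refcount(pp1)=3>1 -> COPY to pp4. 5 ppages; refcounts: pp0:3 pp1:2 pp2:3 pp3:3 pp4:1
Op 4: write(P0, v3, 111). refcount(pp3)=3>1 -> COPY to pp5. 6 ppages; refcounts: pp0:3 pp1:2 pp2:3 pp3:2 pp4:1 pp5:1
Op 5: read(P0, v0) -> 39. No state change.
Op 6: write(P2, v2, 134). refcount(pp2)=3>1 -> COPY to pp6. 7 ppages; refcounts: pp0:3 pp1:2 pp2:2 pp3:2 pp4:1 pp5:1 pp6:1
Op 7: fork(P2) -> P3. 7 ppages; refcounts: pp0:4 pp1:3 pp2:2 pp3:3 pp4:1 pp5:1 pp6:2

Answer: 7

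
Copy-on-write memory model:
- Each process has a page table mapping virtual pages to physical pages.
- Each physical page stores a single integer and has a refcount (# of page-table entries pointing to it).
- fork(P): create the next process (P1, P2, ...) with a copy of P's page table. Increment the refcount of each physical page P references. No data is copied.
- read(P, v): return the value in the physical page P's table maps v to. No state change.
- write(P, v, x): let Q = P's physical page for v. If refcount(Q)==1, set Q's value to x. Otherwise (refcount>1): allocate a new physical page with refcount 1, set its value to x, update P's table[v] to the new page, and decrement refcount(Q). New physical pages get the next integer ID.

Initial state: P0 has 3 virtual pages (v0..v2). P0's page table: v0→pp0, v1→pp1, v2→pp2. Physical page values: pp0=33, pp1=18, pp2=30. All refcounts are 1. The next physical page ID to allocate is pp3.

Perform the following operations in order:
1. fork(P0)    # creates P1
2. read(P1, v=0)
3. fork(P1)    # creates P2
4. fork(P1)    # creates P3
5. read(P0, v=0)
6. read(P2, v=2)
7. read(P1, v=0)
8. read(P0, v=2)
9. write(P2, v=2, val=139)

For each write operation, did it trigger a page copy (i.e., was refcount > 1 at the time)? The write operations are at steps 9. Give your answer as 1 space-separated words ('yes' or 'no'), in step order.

Op 1: fork(P0) -> P1. 3 ppages; refcounts: pp0:2 pp1:2 pp2:2
Op 2: read(P1, v0) -> 33. No state change.
Op 3: fork(P1) -> P2. 3 ppages; refcounts: pp0:3 pp1:3 pp2:3
Op 4: fork(P1) -> P3. 3 ppages; refcounts: pp0:4 pp1:4 pp2:4
Op 5: read(P0, v0) -> 33. No state change.
Op 6: read(P2, v2) -> 30. No state change.
Op 7: read(P1, v0) -> 33. No state change.
Op 8: read(P0, v2) -> 30. No state change.
Op 9: write(P2, v2, 139). refcount(pp2)=4>1 -> COPY to pp3. 4 ppages; refcounts: pp0:4 pp1:4 pp2:3 pp3:1

yes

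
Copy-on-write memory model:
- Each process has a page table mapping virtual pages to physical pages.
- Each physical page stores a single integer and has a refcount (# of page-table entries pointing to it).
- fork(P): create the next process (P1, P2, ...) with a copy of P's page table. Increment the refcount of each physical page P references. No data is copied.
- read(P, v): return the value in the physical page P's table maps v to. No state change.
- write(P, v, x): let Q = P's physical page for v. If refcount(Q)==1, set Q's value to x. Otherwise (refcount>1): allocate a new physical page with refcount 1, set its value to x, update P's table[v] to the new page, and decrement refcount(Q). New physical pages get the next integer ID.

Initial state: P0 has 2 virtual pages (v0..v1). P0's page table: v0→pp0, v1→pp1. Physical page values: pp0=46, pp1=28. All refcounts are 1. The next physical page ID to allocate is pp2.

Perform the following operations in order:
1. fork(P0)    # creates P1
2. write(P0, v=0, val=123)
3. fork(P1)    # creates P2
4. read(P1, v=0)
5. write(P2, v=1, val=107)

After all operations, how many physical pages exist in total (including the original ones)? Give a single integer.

Op 1: fork(P0) -> P1. 2 ppages; refcounts: pp0:2 pp1:2
Op 2: write(P0, v0, 123). refcount(pp0)=2>1 -> COPY to pp2. 3 ppages; refcounts: pp0:1 pp1:2 pp2:1
Op 3: fork(P1) -> P2. 3 ppages; refcounts: pp0:2 pp1:3 pp2:1
Op 4: read(P1, v0) -> 46. No state change.
Op 5: write(P2, v1, 107). refcount(pp1)=3>1 -> COPY to pp3. 4 ppages; refcounts: pp0:2 pp1:2 pp2:1 pp3:1

Answer: 4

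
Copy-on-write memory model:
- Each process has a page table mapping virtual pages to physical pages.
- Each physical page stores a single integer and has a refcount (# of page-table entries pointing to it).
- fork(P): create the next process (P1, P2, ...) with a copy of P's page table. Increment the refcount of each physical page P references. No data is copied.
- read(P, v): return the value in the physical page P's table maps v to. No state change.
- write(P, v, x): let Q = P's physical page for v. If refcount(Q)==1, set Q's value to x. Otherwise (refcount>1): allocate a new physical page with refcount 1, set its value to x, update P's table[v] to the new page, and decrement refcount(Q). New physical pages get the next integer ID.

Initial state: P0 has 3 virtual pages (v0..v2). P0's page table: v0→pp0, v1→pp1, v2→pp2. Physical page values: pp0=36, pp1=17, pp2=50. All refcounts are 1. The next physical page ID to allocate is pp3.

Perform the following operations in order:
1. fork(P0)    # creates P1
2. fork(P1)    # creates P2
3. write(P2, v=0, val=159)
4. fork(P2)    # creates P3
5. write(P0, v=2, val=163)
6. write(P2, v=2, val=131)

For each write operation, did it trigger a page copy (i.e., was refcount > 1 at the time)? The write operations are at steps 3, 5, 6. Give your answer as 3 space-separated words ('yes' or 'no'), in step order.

Op 1: fork(P0) -> P1. 3 ppages; refcounts: pp0:2 pp1:2 pp2:2
Op 2: fork(P1) -> P2. 3 ppages; refcounts: pp0:3 pp1:3 pp2:3
Op 3: write(P2, v0, 159). refcount(pp0)=3>1 -> COPY to pp3. 4 ppages; refcounts: pp0:2 pp1:3 pp2:3 pp3:1
Op 4: fork(P2) -> P3. 4 ppages; refcounts: pp0:2 pp1:4 pp2:4 pp3:2
Op 5: write(P0, v2, 163). refcount(pp2)=4>1 -> COPY to pp4. 5 ppages; refcounts: pp0:2 pp1:4 pp2:3 pp3:2 pp4:1
Op 6: write(P2, v2, 131). refcount(pp2)=3>1 -> COPY to pp5. 6 ppages; refcounts: pp0:2 pp1:4 pp2:2 pp3:2 pp4:1 pp5:1

yes yes yes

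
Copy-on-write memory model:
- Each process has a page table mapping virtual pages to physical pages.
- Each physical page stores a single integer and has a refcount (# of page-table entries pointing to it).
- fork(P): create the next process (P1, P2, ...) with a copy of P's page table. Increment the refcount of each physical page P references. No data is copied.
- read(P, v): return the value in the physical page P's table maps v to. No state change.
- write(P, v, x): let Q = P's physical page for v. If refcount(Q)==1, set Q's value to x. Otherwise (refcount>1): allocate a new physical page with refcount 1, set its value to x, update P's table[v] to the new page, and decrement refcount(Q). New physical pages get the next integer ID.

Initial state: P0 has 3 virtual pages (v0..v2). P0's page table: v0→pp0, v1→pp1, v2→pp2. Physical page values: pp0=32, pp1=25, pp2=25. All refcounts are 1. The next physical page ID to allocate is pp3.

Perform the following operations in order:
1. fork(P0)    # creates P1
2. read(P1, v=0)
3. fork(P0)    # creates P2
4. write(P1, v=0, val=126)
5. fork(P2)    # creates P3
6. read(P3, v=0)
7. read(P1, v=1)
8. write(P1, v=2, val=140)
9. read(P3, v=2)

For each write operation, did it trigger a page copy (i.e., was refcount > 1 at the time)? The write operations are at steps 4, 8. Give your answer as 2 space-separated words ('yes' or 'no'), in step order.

Op 1: fork(P0) -> P1. 3 ppages; refcounts: pp0:2 pp1:2 pp2:2
Op 2: read(P1, v0) -> 32. No state change.
Op 3: fork(P0) -> P2. 3 ppages; refcounts: pp0:3 pp1:3 pp2:3
Op 4: write(P1, v0, 126). refcount(pp0)=3>1 -> COPY to pp3. 4 ppages; refcounts: pp0:2 pp1:3 pp2:3 pp3:1
Op 5: fork(P2) -> P3. 4 ppages; refcounts: pp0:3 pp1:4 pp2:4 pp3:1
Op 6: read(P3, v0) -> 32. No state change.
Op 7: read(P1, v1) -> 25. No state change.
Op 8: write(P1, v2, 140). refcount(pp2)=4>1 -> COPY to pp4. 5 ppages; refcounts: pp0:3 pp1:4 pp2:3 pp3:1 pp4:1
Op 9: read(P3, v2) -> 25. No state change.

yes yes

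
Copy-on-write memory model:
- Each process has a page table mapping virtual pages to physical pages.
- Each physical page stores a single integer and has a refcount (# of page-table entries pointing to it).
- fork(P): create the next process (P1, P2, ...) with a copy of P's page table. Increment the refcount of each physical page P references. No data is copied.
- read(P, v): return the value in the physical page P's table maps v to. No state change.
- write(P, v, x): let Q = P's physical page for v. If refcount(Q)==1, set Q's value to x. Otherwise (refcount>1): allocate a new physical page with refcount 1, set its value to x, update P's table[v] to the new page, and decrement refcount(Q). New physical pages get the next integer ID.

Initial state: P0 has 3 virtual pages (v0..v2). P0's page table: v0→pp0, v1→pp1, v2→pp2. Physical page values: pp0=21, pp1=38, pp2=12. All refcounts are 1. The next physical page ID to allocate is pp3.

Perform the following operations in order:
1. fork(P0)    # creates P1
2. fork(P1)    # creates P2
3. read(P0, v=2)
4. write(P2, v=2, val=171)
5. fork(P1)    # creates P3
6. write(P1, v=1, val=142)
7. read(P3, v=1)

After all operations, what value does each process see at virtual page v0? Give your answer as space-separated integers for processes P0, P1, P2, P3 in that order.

Answer: 21 21 21 21

Derivation:
Op 1: fork(P0) -> P1. 3 ppages; refcounts: pp0:2 pp1:2 pp2:2
Op 2: fork(P1) -> P2. 3 ppages; refcounts: pp0:3 pp1:3 pp2:3
Op 3: read(P0, v2) -> 12. No state change.
Op 4: write(P2, v2, 171). refcount(pp2)=3>1 -> COPY to pp3. 4 ppages; refcounts: pp0:3 pp1:3 pp2:2 pp3:1
Op 5: fork(P1) -> P3. 4 ppages; refcounts: pp0:4 pp1:4 pp2:3 pp3:1
Op 6: write(P1, v1, 142). refcount(pp1)=4>1 -> COPY to pp4. 5 ppages; refcounts: pp0:4 pp1:3 pp2:3 pp3:1 pp4:1
Op 7: read(P3, v1) -> 38. No state change.
P0: v0 -> pp0 = 21
P1: v0 -> pp0 = 21
P2: v0 -> pp0 = 21
P3: v0 -> pp0 = 21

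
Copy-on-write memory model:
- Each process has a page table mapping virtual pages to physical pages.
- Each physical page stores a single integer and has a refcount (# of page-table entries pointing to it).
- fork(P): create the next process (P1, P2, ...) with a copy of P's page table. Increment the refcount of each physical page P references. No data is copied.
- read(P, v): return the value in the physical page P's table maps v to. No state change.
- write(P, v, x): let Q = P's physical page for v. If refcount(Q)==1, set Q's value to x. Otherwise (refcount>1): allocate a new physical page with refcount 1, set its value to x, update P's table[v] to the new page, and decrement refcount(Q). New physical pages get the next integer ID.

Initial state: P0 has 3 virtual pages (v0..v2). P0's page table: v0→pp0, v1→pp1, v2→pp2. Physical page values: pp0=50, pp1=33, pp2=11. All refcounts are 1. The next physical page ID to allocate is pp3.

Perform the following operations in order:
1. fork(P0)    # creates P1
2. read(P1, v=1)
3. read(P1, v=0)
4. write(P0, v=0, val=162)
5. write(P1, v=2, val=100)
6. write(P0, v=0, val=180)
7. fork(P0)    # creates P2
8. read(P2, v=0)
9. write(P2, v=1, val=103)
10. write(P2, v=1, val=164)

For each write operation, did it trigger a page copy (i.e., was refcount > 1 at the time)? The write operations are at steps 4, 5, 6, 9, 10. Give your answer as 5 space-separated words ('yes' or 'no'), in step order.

Op 1: fork(P0) -> P1. 3 ppages; refcounts: pp0:2 pp1:2 pp2:2
Op 2: read(P1, v1) -> 33. No state change.
Op 3: read(P1, v0) -> 50. No state change.
Op 4: write(P0, v0, 162). refcount(pp0)=2>1 -> COPY to pp3. 4 ppages; refcounts: pp0:1 pp1:2 pp2:2 pp3:1
Op 5: write(P1, v2, 100). refcount(pp2)=2>1 -> COPY to pp4. 5 ppages; refcounts: pp0:1 pp1:2 pp2:1 pp3:1 pp4:1
Op 6: write(P0, v0, 180). refcount(pp3)=1 -> write in place. 5 ppages; refcounts: pp0:1 pp1:2 pp2:1 pp3:1 pp4:1
Op 7: fork(P0) -> P2. 5 ppages; refcounts: pp0:1 pp1:3 pp2:2 pp3:2 pp4:1
Op 8: read(P2, v0) -> 180. No state change.
Op 9: write(P2, v1, 103). refcount(pp1)=3>1 -> COPY to pp5. 6 ppages; refcounts: pp0:1 pp1:2 pp2:2 pp3:2 pp4:1 pp5:1
Op 10: write(P2, v1, 164). refcount(pp5)=1 -> write in place. 6 ppages; refcounts: pp0:1 pp1:2 pp2:2 pp3:2 pp4:1 pp5:1

yes yes no yes no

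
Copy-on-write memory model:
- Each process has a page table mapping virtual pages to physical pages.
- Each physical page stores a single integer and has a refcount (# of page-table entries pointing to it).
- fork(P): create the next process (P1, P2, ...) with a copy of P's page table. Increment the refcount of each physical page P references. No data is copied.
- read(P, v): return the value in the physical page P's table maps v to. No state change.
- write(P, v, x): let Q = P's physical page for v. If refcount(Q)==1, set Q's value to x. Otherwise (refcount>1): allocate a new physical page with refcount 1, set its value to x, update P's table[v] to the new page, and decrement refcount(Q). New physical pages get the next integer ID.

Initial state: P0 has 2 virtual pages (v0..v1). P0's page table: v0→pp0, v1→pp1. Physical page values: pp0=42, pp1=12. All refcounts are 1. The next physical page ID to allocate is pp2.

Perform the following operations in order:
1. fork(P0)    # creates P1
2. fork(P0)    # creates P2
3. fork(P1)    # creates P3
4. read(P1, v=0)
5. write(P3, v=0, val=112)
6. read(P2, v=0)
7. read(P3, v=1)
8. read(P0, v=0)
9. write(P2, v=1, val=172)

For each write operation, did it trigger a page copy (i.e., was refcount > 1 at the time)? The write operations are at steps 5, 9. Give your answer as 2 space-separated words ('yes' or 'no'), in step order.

Op 1: fork(P0) -> P1. 2 ppages; refcounts: pp0:2 pp1:2
Op 2: fork(P0) -> P2. 2 ppages; refcounts: pp0:3 pp1:3
Op 3: fork(P1) -> P3. 2 ppages; refcounts: pp0:4 pp1:4
Op 4: read(P1, v0) -> 42. No state change.
Op 5: write(P3, v0, 112). refcount(pp0)=4>1 -> COPY to pp2. 3 ppages; refcounts: pp0:3 pp1:4 pp2:1
Op 6: read(P2, v0) -> 42. No state change.
Op 7: read(P3, v1) -> 12. No state change.
Op 8: read(P0, v0) -> 42. No state change.
Op 9: write(P2, v1, 172). refcount(pp1)=4>1 -> COPY to pp3. 4 ppages; refcounts: pp0:3 pp1:3 pp2:1 pp3:1

yes yes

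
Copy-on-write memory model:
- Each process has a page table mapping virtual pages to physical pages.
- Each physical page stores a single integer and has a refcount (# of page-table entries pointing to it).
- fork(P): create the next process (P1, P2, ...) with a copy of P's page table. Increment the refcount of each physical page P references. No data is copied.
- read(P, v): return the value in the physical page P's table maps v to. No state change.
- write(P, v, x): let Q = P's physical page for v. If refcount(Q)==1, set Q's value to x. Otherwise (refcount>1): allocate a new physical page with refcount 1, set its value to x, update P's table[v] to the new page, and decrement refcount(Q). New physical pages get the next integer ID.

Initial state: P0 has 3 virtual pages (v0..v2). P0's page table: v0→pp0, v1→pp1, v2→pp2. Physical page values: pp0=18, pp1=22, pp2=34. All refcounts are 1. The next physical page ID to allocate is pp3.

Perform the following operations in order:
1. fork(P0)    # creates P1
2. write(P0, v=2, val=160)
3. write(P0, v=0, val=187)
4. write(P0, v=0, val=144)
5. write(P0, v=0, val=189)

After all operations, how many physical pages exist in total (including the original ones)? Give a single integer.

Answer: 5

Derivation:
Op 1: fork(P0) -> P1. 3 ppages; refcounts: pp0:2 pp1:2 pp2:2
Op 2: write(P0, v2, 160). refcount(pp2)=2>1 -> COPY to pp3. 4 ppages; refcounts: pp0:2 pp1:2 pp2:1 pp3:1
Op 3: write(P0, v0, 187). refcount(pp0)=2>1 -> COPY to pp4. 5 ppages; refcounts: pp0:1 pp1:2 pp2:1 pp3:1 pp4:1
Op 4: write(P0, v0, 144). refcount(pp4)=1 -> write in place. 5 ppages; refcounts: pp0:1 pp1:2 pp2:1 pp3:1 pp4:1
Op 5: write(P0, v0, 189). refcount(pp4)=1 -> write in place. 5 ppages; refcounts: pp0:1 pp1:2 pp2:1 pp3:1 pp4:1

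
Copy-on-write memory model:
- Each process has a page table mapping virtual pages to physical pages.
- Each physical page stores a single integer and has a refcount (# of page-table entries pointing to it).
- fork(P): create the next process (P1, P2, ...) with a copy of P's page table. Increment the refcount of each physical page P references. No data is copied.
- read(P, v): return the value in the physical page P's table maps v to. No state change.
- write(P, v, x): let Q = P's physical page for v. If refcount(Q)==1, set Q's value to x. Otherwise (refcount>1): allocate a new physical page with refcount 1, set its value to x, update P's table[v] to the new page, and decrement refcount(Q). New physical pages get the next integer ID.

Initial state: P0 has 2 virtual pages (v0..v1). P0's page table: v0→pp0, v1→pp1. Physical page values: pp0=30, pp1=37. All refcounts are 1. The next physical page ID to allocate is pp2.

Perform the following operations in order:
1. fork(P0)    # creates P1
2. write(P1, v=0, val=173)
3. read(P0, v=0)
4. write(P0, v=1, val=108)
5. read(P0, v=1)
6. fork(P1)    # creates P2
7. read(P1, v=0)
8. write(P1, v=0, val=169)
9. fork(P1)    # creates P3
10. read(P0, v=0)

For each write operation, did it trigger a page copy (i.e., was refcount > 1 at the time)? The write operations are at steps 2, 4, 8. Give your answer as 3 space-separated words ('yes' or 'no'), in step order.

Op 1: fork(P0) -> P1. 2 ppages; refcounts: pp0:2 pp1:2
Op 2: write(P1, v0, 173). refcount(pp0)=2>1 -> COPY to pp2. 3 ppages; refcounts: pp0:1 pp1:2 pp2:1
Op 3: read(P0, v0) -> 30. No state change.
Op 4: write(P0, v1, 108). refcount(pp1)=2>1 -> COPY to pp3. 4 ppages; refcounts: pp0:1 pp1:1 pp2:1 pp3:1
Op 5: read(P0, v1) -> 108. No state change.
Op 6: fork(P1) -> P2. 4 ppages; refcounts: pp0:1 pp1:2 pp2:2 pp3:1
Op 7: read(P1, v0) -> 173. No state change.
Op 8: write(P1, v0, 169). refcount(pp2)=2>1 -> COPY to pp4. 5 ppages; refcounts: pp0:1 pp1:2 pp2:1 pp3:1 pp4:1
Op 9: fork(P1) -> P3. 5 ppages; refcounts: pp0:1 pp1:3 pp2:1 pp3:1 pp4:2
Op 10: read(P0, v0) -> 30. No state change.

yes yes yes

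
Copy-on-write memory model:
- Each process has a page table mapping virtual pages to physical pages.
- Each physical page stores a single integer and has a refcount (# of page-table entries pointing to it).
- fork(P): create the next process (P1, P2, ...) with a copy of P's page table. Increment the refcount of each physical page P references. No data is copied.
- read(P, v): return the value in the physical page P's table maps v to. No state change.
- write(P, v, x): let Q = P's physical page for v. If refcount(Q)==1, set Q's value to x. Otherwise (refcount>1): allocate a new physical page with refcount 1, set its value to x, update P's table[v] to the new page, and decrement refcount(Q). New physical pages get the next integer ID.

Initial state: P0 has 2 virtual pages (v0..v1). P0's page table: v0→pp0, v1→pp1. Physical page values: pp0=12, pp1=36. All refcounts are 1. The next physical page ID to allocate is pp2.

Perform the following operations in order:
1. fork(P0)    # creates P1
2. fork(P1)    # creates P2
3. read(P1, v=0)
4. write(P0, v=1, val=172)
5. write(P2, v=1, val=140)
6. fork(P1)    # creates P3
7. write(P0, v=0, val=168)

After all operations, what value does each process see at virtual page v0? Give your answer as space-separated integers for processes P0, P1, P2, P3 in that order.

Op 1: fork(P0) -> P1. 2 ppages; refcounts: pp0:2 pp1:2
Op 2: fork(P1) -> P2. 2 ppages; refcounts: pp0:3 pp1:3
Op 3: read(P1, v0) -> 12. No state change.
Op 4: write(P0, v1, 172). refcount(pp1)=3>1 -> COPY to pp2. 3 ppages; refcounts: pp0:3 pp1:2 pp2:1
Op 5: write(P2, v1, 140). refcount(pp1)=2>1 -> COPY to pp3. 4 ppages; refcounts: pp0:3 pp1:1 pp2:1 pp3:1
Op 6: fork(P1) -> P3. 4 ppages; refcounts: pp0:4 pp1:2 pp2:1 pp3:1
Op 7: write(P0, v0, 168). refcount(pp0)=4>1 -> COPY to pp4. 5 ppages; refcounts: pp0:3 pp1:2 pp2:1 pp3:1 pp4:1
P0: v0 -> pp4 = 168
P1: v0 -> pp0 = 12
P2: v0 -> pp0 = 12
P3: v0 -> pp0 = 12

Answer: 168 12 12 12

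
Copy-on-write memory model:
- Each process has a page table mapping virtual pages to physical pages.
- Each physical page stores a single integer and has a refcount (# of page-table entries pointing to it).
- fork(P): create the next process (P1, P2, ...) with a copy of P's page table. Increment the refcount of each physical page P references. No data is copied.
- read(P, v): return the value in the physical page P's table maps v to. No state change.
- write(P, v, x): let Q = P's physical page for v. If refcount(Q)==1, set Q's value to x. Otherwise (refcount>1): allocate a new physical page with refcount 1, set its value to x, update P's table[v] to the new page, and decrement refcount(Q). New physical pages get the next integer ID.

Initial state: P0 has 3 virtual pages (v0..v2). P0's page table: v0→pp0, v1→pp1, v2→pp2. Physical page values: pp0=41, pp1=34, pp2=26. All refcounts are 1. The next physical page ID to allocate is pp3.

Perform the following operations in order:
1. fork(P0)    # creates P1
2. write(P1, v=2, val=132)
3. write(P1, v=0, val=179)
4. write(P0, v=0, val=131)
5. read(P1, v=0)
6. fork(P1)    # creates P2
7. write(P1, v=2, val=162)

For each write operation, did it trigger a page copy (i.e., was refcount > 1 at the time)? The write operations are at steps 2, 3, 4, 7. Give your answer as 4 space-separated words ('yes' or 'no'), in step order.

Op 1: fork(P0) -> P1. 3 ppages; refcounts: pp0:2 pp1:2 pp2:2
Op 2: write(P1, v2, 132). refcount(pp2)=2>1 -> COPY to pp3. 4 ppages; refcounts: pp0:2 pp1:2 pp2:1 pp3:1
Op 3: write(P1, v0, 179). refcount(pp0)=2>1 -> COPY to pp4. 5 ppages; refcounts: pp0:1 pp1:2 pp2:1 pp3:1 pp4:1
Op 4: write(P0, v0, 131). refcount(pp0)=1 -> write in place. 5 ppages; refcounts: pp0:1 pp1:2 pp2:1 pp3:1 pp4:1
Op 5: read(P1, v0) -> 179. No state change.
Op 6: fork(P1) -> P2. 5 ppages; refcounts: pp0:1 pp1:3 pp2:1 pp3:2 pp4:2
Op 7: write(P1, v2, 162). refcount(pp3)=2>1 -> COPY to pp5. 6 ppages; refcounts: pp0:1 pp1:3 pp2:1 pp3:1 pp4:2 pp5:1

yes yes no yes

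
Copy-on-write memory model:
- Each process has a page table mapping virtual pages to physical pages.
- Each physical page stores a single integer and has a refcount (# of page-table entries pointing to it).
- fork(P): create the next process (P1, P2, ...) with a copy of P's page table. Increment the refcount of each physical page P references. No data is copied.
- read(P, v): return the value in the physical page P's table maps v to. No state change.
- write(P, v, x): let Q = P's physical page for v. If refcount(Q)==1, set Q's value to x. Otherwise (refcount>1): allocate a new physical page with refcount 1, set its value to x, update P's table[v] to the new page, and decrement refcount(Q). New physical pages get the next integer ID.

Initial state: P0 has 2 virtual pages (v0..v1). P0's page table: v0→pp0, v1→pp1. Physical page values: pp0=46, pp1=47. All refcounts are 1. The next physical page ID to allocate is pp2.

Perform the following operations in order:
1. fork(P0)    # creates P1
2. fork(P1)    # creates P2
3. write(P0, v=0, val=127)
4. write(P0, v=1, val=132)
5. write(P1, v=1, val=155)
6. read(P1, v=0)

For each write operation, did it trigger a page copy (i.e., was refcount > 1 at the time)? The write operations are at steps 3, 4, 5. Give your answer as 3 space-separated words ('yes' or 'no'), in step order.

Op 1: fork(P0) -> P1. 2 ppages; refcounts: pp0:2 pp1:2
Op 2: fork(P1) -> P2. 2 ppages; refcounts: pp0:3 pp1:3
Op 3: write(P0, v0, 127). refcount(pp0)=3>1 -> COPY to pp2. 3 ppages; refcounts: pp0:2 pp1:3 pp2:1
Op 4: write(P0, v1, 132). refcount(pp1)=3>1 -> COPY to pp3. 4 ppages; refcounts: pp0:2 pp1:2 pp2:1 pp3:1
Op 5: write(P1, v1, 155). refcount(pp1)=2>1 -> COPY to pp4. 5 ppages; refcounts: pp0:2 pp1:1 pp2:1 pp3:1 pp4:1
Op 6: read(P1, v0) -> 46. No state change.

yes yes yes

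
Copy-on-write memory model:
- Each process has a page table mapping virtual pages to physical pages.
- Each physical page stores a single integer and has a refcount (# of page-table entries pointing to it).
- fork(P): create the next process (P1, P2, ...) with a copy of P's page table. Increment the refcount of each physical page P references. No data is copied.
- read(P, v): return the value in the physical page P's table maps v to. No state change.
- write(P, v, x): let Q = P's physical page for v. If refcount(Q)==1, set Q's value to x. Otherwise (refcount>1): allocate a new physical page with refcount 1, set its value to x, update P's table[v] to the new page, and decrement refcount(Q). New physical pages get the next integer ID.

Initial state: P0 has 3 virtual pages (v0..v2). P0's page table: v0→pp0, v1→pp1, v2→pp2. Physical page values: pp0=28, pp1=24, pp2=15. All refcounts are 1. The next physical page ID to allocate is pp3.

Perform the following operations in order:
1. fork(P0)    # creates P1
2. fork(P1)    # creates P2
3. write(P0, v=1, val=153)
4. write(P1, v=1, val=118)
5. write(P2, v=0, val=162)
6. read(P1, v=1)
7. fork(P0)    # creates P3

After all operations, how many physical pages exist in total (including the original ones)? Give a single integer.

Answer: 6

Derivation:
Op 1: fork(P0) -> P1. 3 ppages; refcounts: pp0:2 pp1:2 pp2:2
Op 2: fork(P1) -> P2. 3 ppages; refcounts: pp0:3 pp1:3 pp2:3
Op 3: write(P0, v1, 153). refcount(pp1)=3>1 -> COPY to pp3. 4 ppages; refcounts: pp0:3 pp1:2 pp2:3 pp3:1
Op 4: write(P1, v1, 118). refcount(pp1)=2>1 -> COPY to pp4. 5 ppages; refcounts: pp0:3 pp1:1 pp2:3 pp3:1 pp4:1
Op 5: write(P2, v0, 162). refcount(pp0)=3>1 -> COPY to pp5. 6 ppages; refcounts: pp0:2 pp1:1 pp2:3 pp3:1 pp4:1 pp5:1
Op 6: read(P1, v1) -> 118. No state change.
Op 7: fork(P0) -> P3. 6 ppages; refcounts: pp0:3 pp1:1 pp2:4 pp3:2 pp4:1 pp5:1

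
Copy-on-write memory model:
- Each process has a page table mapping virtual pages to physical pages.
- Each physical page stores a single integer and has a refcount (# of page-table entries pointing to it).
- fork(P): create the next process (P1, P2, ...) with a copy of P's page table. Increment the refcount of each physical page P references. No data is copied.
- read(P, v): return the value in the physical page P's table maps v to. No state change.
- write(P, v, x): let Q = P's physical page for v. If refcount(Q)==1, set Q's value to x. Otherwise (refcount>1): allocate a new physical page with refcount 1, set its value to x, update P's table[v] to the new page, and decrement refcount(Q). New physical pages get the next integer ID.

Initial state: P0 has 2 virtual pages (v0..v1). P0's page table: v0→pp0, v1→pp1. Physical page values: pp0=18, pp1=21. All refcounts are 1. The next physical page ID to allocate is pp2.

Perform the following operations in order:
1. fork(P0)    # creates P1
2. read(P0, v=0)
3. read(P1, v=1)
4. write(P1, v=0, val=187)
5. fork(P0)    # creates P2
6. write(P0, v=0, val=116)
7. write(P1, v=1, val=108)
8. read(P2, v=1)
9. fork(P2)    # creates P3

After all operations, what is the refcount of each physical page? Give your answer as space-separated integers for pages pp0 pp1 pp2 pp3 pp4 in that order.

Op 1: fork(P0) -> P1. 2 ppages; refcounts: pp0:2 pp1:2
Op 2: read(P0, v0) -> 18. No state change.
Op 3: read(P1, v1) -> 21. No state change.
Op 4: write(P1, v0, 187). refcount(pp0)=2>1 -> COPY to pp2. 3 ppages; refcounts: pp0:1 pp1:2 pp2:1
Op 5: fork(P0) -> P2. 3 ppages; refcounts: pp0:2 pp1:3 pp2:1
Op 6: write(P0, v0, 116). refcount(pp0)=2>1 -> COPY to pp3. 4 ppages; refcounts: pp0:1 pp1:3 pp2:1 pp3:1
Op 7: write(P1, v1, 108). refcount(pp1)=3>1 -> COPY to pp4. 5 ppages; refcounts: pp0:1 pp1:2 pp2:1 pp3:1 pp4:1
Op 8: read(P2, v1) -> 21. No state change.
Op 9: fork(P2) -> P3. 5 ppages; refcounts: pp0:2 pp1:3 pp2:1 pp3:1 pp4:1

Answer: 2 3 1 1 1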